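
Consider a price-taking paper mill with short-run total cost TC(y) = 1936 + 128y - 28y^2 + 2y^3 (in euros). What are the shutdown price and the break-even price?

AVC = 128 - 28y + 2y^2; minimized at y = 7, giving min AVC = €30. That is the shutdown price.
ATC = 1936/y + 128 - 28y + 2y^2. Setting dATC/dy = −1936/y^2 − 28 + 4y = 0 gives y = 11 (since 4·11^3 − 28·11^2 = 1936).
min ATC = 1936/11 + 128 − 28·11 + 2·11^2 = €238. That is the break-even price.
Between these two prices the firm operates at a loss; above €238 it earns a profit.

Shutdown price = €30; break-even price = €238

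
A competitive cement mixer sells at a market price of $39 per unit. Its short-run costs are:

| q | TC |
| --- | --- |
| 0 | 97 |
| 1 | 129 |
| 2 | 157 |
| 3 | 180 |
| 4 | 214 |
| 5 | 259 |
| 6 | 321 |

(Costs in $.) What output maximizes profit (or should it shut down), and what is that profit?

Profit at each row (π = 39q − TC): q=0: -97; q=1: -90; q=2: -79; q=3: -63; q=4: -58; q=5: -64; q=6: -87.
Profit is maximized at q = 4. AVC there is 117/4 = $29.25 ≤ P, so producing beats shutting down (which would give -$97).

q = 4; profit = -$58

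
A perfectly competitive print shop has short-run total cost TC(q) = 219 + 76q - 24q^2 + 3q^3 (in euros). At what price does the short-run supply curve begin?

€28 per unit

The shutdown price is the minimum of AVC. VC = 76q - 24q^2 + 3q^3, so AVC = 76 - 24q + 3q^2.
dAVC/dq = -24 + 6q = 0 gives q = 4. min AVC = 76 - 24·4 + 3·4^2 = 28.
The firm shuts down for any P below €28.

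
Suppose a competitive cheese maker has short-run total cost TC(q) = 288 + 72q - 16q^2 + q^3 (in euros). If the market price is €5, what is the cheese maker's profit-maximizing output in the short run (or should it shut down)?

Shut down

Variable cost is VC = 72q - 16q^2 + q^3, so AVC = VC/q = 72 - 16q + q^2 and MC = dTC/dq = 72 - 32q + 3q^2.
AVC is minimized where dAVC/dq = -16 + 2q = 0, at q = 8; min AVC = 72 - 16·8 + 8^2 = €8.
P = €5 lies below min AVC = €8; no output level covers variable cost.
Shutting down limits the loss to fixed cost, €288.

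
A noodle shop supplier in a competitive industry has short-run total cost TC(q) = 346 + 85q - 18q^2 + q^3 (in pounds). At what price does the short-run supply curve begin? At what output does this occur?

Short-run supply begins at min AVC. From VC = 85q - 18q^2 + q^3, AVC = 85 - 18q + q^2.
At the minimum of AVC, MC = AVC. MC = 85 - 36q + 3q^2; setting MC = AVC gives 2q^2 - 18q = 0, so q = 9. min AVC = 4.
The firm shuts down for any P below £4.

£4 per unit, at q = 9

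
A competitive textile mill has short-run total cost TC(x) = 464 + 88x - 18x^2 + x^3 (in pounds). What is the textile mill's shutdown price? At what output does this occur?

The shutdown price is the minimum of AVC. VC = 88x - 18x^2 + x^3, so AVC = 88 - 18x + x^2.
At the minimum of AVC, MC = AVC. MC = 88 - 36x + 3x^2; setting MC = AVC gives 2x^2 - 18x = 0, so x = 9. min AVC = 7.
So the shutdown price is £7.

£7 per unit, at x = 9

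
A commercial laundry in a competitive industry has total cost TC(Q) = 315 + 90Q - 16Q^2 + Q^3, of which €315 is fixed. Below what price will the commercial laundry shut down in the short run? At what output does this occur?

€26 per unit, at Q = 8

Short-run supply begins at min AVC. From VC = 90Q - 16Q^2 + Q^3, AVC = 90 - 16Q + Q^2.
dAVC/dQ = -16 + 2Q = 0 gives Q = 8. min AVC = 90 - 16·8 + 8^2 = 26.
So the shutdown price is €26.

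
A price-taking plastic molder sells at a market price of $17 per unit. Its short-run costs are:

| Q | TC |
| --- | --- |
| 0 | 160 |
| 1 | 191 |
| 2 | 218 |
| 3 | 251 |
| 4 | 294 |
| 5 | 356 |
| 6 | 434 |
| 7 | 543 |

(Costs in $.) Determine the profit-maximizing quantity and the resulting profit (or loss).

Tabulate TR − TC: Q=0: -160; Q=1: -174; Q=2: -184; Q=3: -200; Q=4: -226; Q=5: -271; Q=6: -332; Q=7: -424.
Profit is highest at Q = 0. Equivalently, the lowest AVC in the table is 58/2 ≈ $29 at Q = 2, and P = $17 falls below it — price never covers variable cost, so the firm shuts down and loses only its fixed cost.

Q = 0 (shut down); profit = -$160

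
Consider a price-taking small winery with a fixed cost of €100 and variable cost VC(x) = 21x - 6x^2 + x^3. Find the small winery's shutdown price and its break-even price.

Shutdown price = €12; break-even price = €36

Shutdown price = min AVC. AVC = 21 - 6x + x^2, with vertex at x = 3 and minimum €12.
ATC = 100/x + 21 - 6x + x^2. Setting dATC/dx = −100/x^2 − 6 + 2x = 0 gives x = 5 (since 2·5^3 − 6·5^2 = 100).
min ATC = 100/5 + 21 − 6·5 + 5^2 = €36. That is the break-even price.
Between these two prices the firm operates at a loss; above €36 it earns a profit.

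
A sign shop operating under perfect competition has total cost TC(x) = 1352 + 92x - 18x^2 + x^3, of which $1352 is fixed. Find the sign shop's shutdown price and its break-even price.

Shutdown price = $11; break-even price = $131

AVC = 92 - 18x + x^2; minimized at x = 9, giving min AVC = $11. That is the shutdown price.
ATC = 1352/x + 92 - 18x + x^2. Setting dATC/dx = −1352/x^2 − 18 + 2x = 0 gives x = 13 (since 2·13^3 − 18·13^2 = 1352).
min ATC = 1352/13 + 92 − 18·13 + 13^2 = $131. That is the break-even price.
For $11 ≤ P < $131 the firm produces at a loss; below $11 it shuts down.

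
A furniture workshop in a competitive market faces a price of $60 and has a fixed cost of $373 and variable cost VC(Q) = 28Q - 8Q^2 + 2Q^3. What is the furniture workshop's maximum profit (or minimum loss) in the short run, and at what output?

Profit = -$245 at Q = 4

AVC = 28 - 8Q + 2Q^2 has its minimum $20 at Q = 2; price $60 clears that bar, so the firm operates.
With MC = 28 - 16Q + 6Q^2, P = MC on the upward-sloping part at Q* = 4.
TR = 60·4 = 240. TC = 373 + 112 = 485. Profit = 240 − 485 = -$245.
By producing, the firm covers all variable cost plus $128 of fixed cost; shutting down would lose the full $373.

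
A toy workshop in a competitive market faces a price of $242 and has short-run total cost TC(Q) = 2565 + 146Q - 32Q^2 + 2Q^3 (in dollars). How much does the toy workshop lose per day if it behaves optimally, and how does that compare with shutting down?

Profit = -$261 at Q = 12

AVC = 146 - 32Q + 2Q^2 has its minimum $18 at Q = 8; price $242 clears that bar, so the firm operates.
MC = 146 - 64Q + 6Q^2. Setting P = MC and taking the root on the rising branch gives Q* = 12.
TR = 242·12 = 2904. TC = 2565 + 600 = 3165. Profit = 2904 − 3165 = -$261.
Shutting down would mean losing the fixed cost of $2565, so operating at a loss of $261 is better by $2304.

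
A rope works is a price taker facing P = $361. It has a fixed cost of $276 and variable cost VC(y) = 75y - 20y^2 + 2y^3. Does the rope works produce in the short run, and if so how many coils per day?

Produce at y = 11

Variable cost is VC = 75y - 20y^2 + 2y^3, so AVC = VC/y = 75 - 20y + 2y^2 and MC = dTC/dy = 75 - 40y + 6y^2.
AVC is minimized where dAVC/dy = -20 + 4y = 0, at y = 5; min AVC = 75 - 20·5 + 2·5^2 = $25.
Because $361 ≥ $25, revenue can cover variable cost; the firm operates.
P = MC gives -286 - 40y + 6y^2 = 0, with roots -13/3 and 11. Take the larger (rising MC): y* = 11.
Check: AVC at y = 11 is $97 ≤ P, so revenue covers variable cost.
Profit = P·y − TC = 361·11 − 1343 = $2628.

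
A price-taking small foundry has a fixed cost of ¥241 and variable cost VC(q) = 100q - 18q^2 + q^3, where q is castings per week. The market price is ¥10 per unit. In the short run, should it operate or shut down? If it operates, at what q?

Variable cost is VC = 100q - 18q^2 + q^3, so AVC = VC/q = 100 - 18q + q^2 and MC = dTC/dq = 100 - 36q + 3q^2.
AVC is minimized where dAVC/dq = -18 + 2q = 0, at q = 9; min AVC = 100 - 18·9 + 9^2 = ¥19.
With P < min AVC (¥10 < ¥19), every unit sold adds to the loss.
Shutting down limits the loss to fixed cost, ¥241.

Shut down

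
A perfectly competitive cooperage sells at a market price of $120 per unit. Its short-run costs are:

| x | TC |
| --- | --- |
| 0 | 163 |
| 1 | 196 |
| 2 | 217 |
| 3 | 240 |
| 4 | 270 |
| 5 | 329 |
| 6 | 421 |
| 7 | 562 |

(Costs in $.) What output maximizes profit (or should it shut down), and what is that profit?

x = 6; profit = $299

Compute π = P·x − TC at each output: x=0: -163; x=1: -76; x=2: 23; x=3: 120; x=4: 210; x=5: 271; x=6: 299; x=7: 278.
Profit is maximized at x = 6. AVC there is 258/6 = $43 ≤ P, so producing beats shutting down (which would give -$163).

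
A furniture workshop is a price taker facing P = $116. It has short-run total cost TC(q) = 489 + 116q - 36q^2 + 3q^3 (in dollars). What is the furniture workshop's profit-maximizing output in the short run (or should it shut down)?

Variable cost is VC = 116q - 36q^2 + 3q^3, so AVC = VC/q = 116 - 36q + 3q^2 and MC = dTC/dq = 116 - 72q + 9q^2.
The AVC parabola has its vertex at q = 36/6 = 6, where AVC = 116 - 36·6 + 3·6^2 = $8.
Because $116 ≥ $8, revenue can cover variable cost; the firm operates.
P = MC gives -72q + 9q^2 = 0, with roots 0 and 8. Take the larger (rising MC): q* = 8.
Check: AVC at q = 8 is $20 ≤ P, so revenue covers variable cost.
Profit = P·q − TC = 116·8 − 649 = $279.

Produce at q = 8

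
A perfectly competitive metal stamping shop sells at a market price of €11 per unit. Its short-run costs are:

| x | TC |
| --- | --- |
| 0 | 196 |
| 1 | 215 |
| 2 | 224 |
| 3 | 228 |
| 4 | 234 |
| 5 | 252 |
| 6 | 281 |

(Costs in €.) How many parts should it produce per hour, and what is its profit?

x = 4; profit = -€190

Compute π = P·x − TC at each output: x=0: -196; x=1: -204; x=2: -202; x=3: -195; x=4: -190; x=5: -197; x=6: -215.
Profit is maximized at x = 4. AVC there is 38/4 = €9.50 ≤ P, so producing beats shutting down (which would give -€196).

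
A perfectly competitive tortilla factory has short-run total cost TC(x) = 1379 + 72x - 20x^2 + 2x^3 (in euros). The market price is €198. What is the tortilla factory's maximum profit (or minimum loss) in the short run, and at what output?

AVC = 72 - 20x + 2x^2 has its minimum €22 at x = 5; price €198 clears that bar, so the firm operates.
MC = 72 - 40x + 6x^2. Setting P = MC and taking the root on the rising branch gives x* = 9.
TR = 198·9 = 1782. TC = 1379 + 486 = 1865. Profit = 1782 − 1865 = -€83.
By producing, the firm covers all variable cost plus €1296 of fixed cost; shutting down would lose the full €1379.

Profit = -€83 at x = 9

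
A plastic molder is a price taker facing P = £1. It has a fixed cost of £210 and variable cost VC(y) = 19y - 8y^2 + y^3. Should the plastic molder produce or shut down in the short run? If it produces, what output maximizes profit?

Shut down

From TC, MC = TC'(y) = 19 - 16y + 3y^2 and AVC = VC/y = 19 - 8y + y^2.
AVC hits its minimum where MC = AVC, at y = 4, giving min AVC = 19 - 8·4 + 4^2 = £3.
With P < min AVC (£1 < £3), every unit sold adds to the loss.
Best response: produce nothing and absorb the £210 fixed cost.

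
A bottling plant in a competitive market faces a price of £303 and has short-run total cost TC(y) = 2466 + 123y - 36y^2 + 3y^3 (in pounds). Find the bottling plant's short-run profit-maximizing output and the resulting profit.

Profit = -£66 at y = 10

AVC = 123 - 36y + 3y^2 has its minimum £15 at y = 6; price £303 clears that bar, so the firm operates.
With MC = 123 - 72y + 9y^2, P = MC on the upward-sloping part at y* = 10.
TR = 303·10 = 3030. TC = 2466 + 630 = 3096. Profit = 3030 − 3096 = -£66.
Shutting down would mean losing the fixed cost of £2466, so operating at a loss of £66 is better by £2400.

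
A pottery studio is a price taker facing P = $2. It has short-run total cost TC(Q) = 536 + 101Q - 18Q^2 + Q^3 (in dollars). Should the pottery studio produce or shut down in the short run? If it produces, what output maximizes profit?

Shut down

Variable cost is VC = 101Q - 18Q^2 + Q^3, so AVC = VC/Q = 101 - 18Q + Q^2 and MC = dTC/dQ = 101 - 36Q + 3Q^2.
AVC hits its minimum where MC = AVC, at Q = 9, giving min AVC = 101 - 18·9 + 9^2 = $20.
With P < min AVC ($2 < $20), every unit sold adds to the loss.
The firm minimizes its loss by shutting down and losing only its fixed cost of $536.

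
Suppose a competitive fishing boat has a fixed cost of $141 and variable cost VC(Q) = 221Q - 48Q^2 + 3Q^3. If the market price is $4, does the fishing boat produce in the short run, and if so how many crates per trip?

Strip out fixed cost: VC = 221Q - 48Q^2 + 3Q^3. Then AVC = 221 - 48Q + 3Q^2 and MC = 221 - 96Q + 9Q^2.
The AVC parabola has its vertex at Q = 48/6 = 8, where AVC = 221 - 48·8 + 3·8^2 = $29.
Since P = $4 < min AVC = $29, price fails to cover variable cost at any output.
The firm minimizes its loss by shutting down and losing only its fixed cost of $141.

Shut down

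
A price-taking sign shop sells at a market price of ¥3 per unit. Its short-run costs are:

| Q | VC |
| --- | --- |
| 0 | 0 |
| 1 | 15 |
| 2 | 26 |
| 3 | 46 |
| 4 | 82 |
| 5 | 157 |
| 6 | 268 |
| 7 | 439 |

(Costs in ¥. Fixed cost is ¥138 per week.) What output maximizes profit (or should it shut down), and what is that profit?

Q = 0 (shut down); profit = -¥138

Tabulate TR − TC: Q=0: -138; Q=1: -150; Q=2: -158; Q=3: -175; Q=4: -208; Q=5: -280; Q=6: -388; Q=7: -556.
Profit is highest at Q = 0. Equivalently, the lowest AVC in the table is 26/2 ≈ ¥13 at Q = 2, and P = ¥3 falls below it — price never covers variable cost, so the firm shuts down and loses only its fixed cost.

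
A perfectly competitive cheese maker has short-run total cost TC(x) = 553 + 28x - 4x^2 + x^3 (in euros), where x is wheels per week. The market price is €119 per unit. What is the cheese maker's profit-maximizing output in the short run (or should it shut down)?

From TC, MC = TC'(x) = 28 - 8x + 3x^2 and AVC = VC/x = 28 - 4x + x^2.
AVC is minimized where dAVC/dx = -4 + 2x = 0, at x = 2; min AVC = 28 - 4·2 + 2^2 = €24.
Because €119 ≥ €24, revenue can cover variable cost; the firm operates.
Set P = MC: 119 = 28 - 8x + 3x^2 → -91 - 8x + 3x^2 = 0. The roots are x = -13/3 and x = 7; the profit-maximizing output is on the rising part of MC, so x* = 7.
Check: AVC at x = 7 is €49 ≤ P, so revenue covers variable cost.
Profit = P·x − TC = 119·7 − 896 = -€63, a loss, but smaller than the €553 fixed cost the firm would lose by shutting down.

Produce at x = 7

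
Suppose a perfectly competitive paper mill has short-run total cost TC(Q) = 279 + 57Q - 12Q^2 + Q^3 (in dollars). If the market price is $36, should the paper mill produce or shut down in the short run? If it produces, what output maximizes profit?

Produce at Q = 7

Variable cost is VC = 57Q - 12Q^2 + Q^3, so AVC = VC/Q = 57 - 12Q + Q^2 and MC = dTC/dQ = 57 - 24Q + 3Q^2.
The AVC parabola has its vertex at Q = 12/2 = 6, where AVC = 57 - 12·6 + 6^2 = $21.
Since P = $36 ≥ min AVC = $21, price covers variable cost and the firm should produce.
Set P = MC: 36 = 57 - 24Q + 3Q^2 → 21 - 24Q + 3Q^2 = 0. The roots are Q = 1 and Q = 7; the profit-maximizing output is on the rising part of MC, so Q* = 7.
Check: AVC at Q = 7 is $22 ≤ P, so revenue covers variable cost.
Profit = P·Q − TC = 36·7 − 433 = -$181, a loss, but smaller than the $279 fixed cost the firm would lose by shutting down.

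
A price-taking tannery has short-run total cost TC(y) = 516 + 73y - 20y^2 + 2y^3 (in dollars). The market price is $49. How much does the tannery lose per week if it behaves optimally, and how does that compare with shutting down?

Profit = -$372 at y = 6

AVC = 73 - 20y + 2y^2 has its minimum $23 at y = 5; price $49 clears that bar, so the firm operates.
MC = 73 - 40y + 6y^2. Setting P = MC and taking the root on the rising branch gives y* = 6.
TR = 49·6 = 294. TC = 516 + 150 = 666. Profit = 294 − 666 = -$372.
Shutting down would mean losing the fixed cost of $516, so operating at a loss of $372 is better by $144.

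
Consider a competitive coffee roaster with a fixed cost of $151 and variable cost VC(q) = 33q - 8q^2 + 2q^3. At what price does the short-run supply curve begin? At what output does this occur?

$25 per unit, at q = 2

The firm shuts down when price falls below the minimum of average variable cost. AVC = VC/q = 33 - 8q + 2q^2.
At the minimum of AVC, MC = AVC. MC = 33 - 16q + 6q^2; setting MC = AVC gives 4q^2 - 8q = 0, so q = 2. min AVC = 25.
The firm shuts down for any P below $25.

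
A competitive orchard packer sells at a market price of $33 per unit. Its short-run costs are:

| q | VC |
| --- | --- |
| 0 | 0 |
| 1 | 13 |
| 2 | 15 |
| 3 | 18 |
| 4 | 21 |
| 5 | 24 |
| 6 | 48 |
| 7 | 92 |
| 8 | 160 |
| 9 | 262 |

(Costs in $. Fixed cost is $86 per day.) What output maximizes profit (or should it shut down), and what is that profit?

q = 6; profit = $64

Tabulate TR − TC: q=0: -86; q=1: -66; q=2: -35; q=3: -5; q=4: 25; q=5: 55; q=6: 64; q=7: 53; q=8: 18; q=9: -51.
Profit is maximized at q = 6. AVC there is 48/6 = $8 ≤ P, so producing beats shutting down (which would give -$86).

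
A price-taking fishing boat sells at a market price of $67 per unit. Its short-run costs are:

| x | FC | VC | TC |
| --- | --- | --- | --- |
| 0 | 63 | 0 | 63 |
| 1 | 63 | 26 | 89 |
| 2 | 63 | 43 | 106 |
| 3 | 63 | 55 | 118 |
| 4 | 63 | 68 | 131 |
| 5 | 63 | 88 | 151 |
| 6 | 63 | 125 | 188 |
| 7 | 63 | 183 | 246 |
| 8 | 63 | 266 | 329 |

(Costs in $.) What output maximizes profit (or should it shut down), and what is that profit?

Compute π = P·x − TC at each output: x=0: -63; x=1: -22; x=2: 28; x=3: 83; x=4: 137; x=5: 184; x=6: 214; x=7: 223; x=8: 207.
Profit is maximized at x = 7. AVC there is 183/7 = $26.14 ≤ P, so producing beats shutting down (which would give -$63).

x = 7; profit = $223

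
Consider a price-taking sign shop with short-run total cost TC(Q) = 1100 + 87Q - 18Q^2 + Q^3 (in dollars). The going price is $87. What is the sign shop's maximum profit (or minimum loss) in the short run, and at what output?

AVC = 87 - 18Q + Q^2 has its minimum $6 at Q = 9; price $87 clears that bar, so the firm operates.
MC = 87 - 36Q + 3Q^2. Setting P = MC and taking the root on the rising branch gives Q* = 12.
TR = 87·12 = 1044. TC = 1100 + 180 = 1280. Profit = 1044 − 1280 = -$236.
By producing, the firm covers all variable cost plus $864 of fixed cost; shutting down would lose the full $1100.

Profit = -$236 at Q = 12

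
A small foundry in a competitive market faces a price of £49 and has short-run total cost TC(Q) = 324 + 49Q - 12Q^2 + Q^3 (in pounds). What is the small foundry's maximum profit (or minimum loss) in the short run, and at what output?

AVC = 49 - 12Q + Q^2; min AVC = £13 at Q = 6. Since P = £49 ≥ min AVC, the firm produces.
With MC = 49 - 24Q + 3Q^2, P = MC on the upward-sloping part at Q* = 8.
TR = 49·8 = 392. TC = 324 + 136 = 460. Profit = 392 − 460 = -£68.
Shutting down would mean losing the fixed cost of £324, so operating at a loss of £68 is better by £256.

Profit = -£68 at Q = 8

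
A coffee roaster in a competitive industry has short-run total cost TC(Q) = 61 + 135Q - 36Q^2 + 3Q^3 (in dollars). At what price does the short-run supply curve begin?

$27 per unit

The firm shuts down when price falls below the minimum of average variable cost. AVC = VC/Q = 135 - 36Q + 3Q^2.
At the minimum of AVC, MC = AVC. MC = 135 - 72Q + 9Q^2; setting MC = AVC gives 6Q^2 - 36Q = 0, so Q = 6. min AVC = 27.
For P < $27 the firm produces nothing.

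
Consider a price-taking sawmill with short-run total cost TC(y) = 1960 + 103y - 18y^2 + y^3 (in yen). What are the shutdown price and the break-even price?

AVC = 103 - 18y + y^2; minimized at y = 9, giving min AVC = ¥22. That is the shutdown price.
ATC = 1960/y + 103 - 18y + y^2. Setting dATC/dy = −1960/y^2 − 18 + 2y = 0 gives y = 14 (since 2·14^3 − 18·14^2 = 1960).
min ATC = 1960/14 + 103 − 18·14 + 14^2 = ¥187. That is the break-even price.
For ¥22 ≤ P < ¥187 the firm produces at a loss; below ¥22 it shuts down.

Shutdown price = ¥22; break-even price = ¥187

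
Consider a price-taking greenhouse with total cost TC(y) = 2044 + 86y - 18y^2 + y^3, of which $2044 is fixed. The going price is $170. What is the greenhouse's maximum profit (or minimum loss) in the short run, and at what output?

AVC = 86 - 18y + y^2 has its minimum $5 at y = 9; price $170 clears that bar, so the firm operates.
With MC = 86 - 36y + 3y^2, P = MC on the upward-sloping part at y* = 14.
TR = 170·14 = 2380. TC = 2044 + 420 = 2464. Profit = 2380 − 2464 = -$84.
Shutting down would mean losing the fixed cost of $2044, so operating at a loss of $84 is better by $1960.

Profit = -$84 at y = 14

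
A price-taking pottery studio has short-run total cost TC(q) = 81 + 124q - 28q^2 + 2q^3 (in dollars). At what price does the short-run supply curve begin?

The firm shuts down when price falls below the minimum of average variable cost. AVC = VC/q = 124 - 28q + 2q^2.
At the minimum of AVC, MC = AVC. MC = 124 - 56q + 6q^2; setting MC = AVC gives 4q^2 - 28q = 0, so q = 7. min AVC = 26.
The firm shuts down for any P below $26.

$26 per unit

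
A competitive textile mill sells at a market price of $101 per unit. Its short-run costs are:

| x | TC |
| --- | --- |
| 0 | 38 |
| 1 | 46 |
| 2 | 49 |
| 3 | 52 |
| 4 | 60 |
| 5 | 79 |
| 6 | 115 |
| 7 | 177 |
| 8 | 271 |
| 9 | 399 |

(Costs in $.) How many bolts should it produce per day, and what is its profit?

Tabulate TR − TC: x=0: -38; x=1: 55; x=2: 153; x=3: 251; x=4: 344; x=5: 426; x=6: 491; x=7: 530; x=8: 537; x=9: 510.
Profit is maximized at x = 8. AVC there is 233/8 = $29.12 ≤ P, so producing beats shutting down (which would give -$38).

x = 8; profit = $537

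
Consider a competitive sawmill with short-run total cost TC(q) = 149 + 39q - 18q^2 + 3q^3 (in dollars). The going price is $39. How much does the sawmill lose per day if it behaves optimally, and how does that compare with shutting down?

AVC = 39 - 18q + 3q^2; min AVC = $12 at q = 3. Since P = $39 ≥ min AVC, the firm produces.
With MC = 39 - 36q + 9q^2, P = MC on the upward-sloping part at q* = 4.
TR = 39·4 = 156. TC = 149 + 60 = 209. Profit = 156 − 209 = -$53.
By producing, the firm covers all variable cost plus $96 of fixed cost; shutting down would lose the full $149.

Profit = -$53 at q = 4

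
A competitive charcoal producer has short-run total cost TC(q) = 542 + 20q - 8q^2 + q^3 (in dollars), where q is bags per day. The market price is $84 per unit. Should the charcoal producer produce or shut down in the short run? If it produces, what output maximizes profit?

Produce at q = 8

From TC, MC = TC'(q) = 20 - 16q + 3q^2 and AVC = VC/q = 20 - 8q + q^2.
AVC hits its minimum where MC = AVC, at q = 4, giving min AVC = 20 - 8·4 + 4^2 = $4.
Because $84 ≥ $4, revenue can cover variable cost; the firm operates.
Solving P = MC: -64 - 16q + 3q^2 = 0 ⇒ q = -8/3 or 8. On the upward-sloping branch, q* = 8.
Check: AVC at q = 8 is $20 ≤ P, so revenue covers variable cost.
Profit = P·q − TC = 84·8 − 702 = -$30, a loss, but smaller than the $542 fixed cost the firm would lose by shutting down.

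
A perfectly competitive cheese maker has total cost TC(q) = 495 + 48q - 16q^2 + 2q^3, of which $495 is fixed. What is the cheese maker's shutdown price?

$16 per unit

The shutdown price is the minimum of AVC. VC = 48q - 16q^2 + 2q^3, so AVC = 48 - 16q + 2q^2.
At the minimum of AVC, MC = AVC. MC = 48 - 32q + 6q^2; setting MC = AVC gives 4q^2 - 16q = 0, so q = 4. min AVC = 16.
So the shutdown price is $16.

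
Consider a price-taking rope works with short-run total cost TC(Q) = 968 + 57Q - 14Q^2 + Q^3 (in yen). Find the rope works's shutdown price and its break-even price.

Shutdown price = ¥8; break-even price = ¥112

Shutdown price = min AVC. AVC = 57 - 14Q + Q^2, with vertex at Q = 7 and minimum ¥8.
ATC = 968/Q + 57 - 14Q + Q^2. Setting dATC/dQ = −968/Q^2 − 14 + 2Q = 0 gives Q = 11 (since 2·11^3 − 14·11^2 = 968).
min ATC = 968/11 + 57 − 14·11 + 11^2 = ¥112. That is the break-even price.
For ¥8 ≤ P < ¥112 the firm produces at a loss; below ¥8 it shuts down.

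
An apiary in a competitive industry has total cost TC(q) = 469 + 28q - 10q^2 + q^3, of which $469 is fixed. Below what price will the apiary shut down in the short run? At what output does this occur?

$3 per unit, at q = 5

Short-run supply begins at min AVC. From VC = 28q - 10q^2 + q^3, AVC = 28 - 10q + q^2.
At the minimum of AVC, MC = AVC. MC = 28 - 20q + 3q^2; setting MC = AVC gives 2q^2 - 10q = 0, so q = 5. min AVC = 3.
For P < $3 the firm produces nothing.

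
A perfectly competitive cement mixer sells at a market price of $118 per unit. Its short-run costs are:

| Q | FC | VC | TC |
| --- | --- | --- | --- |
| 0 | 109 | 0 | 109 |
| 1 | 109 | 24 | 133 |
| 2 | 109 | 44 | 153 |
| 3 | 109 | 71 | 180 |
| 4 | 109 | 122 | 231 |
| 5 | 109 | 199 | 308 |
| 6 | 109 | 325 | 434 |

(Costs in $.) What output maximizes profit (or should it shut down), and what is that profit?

Q = 5; profit = $282

Profit at each row (π = 118Q − TC): Q=0: -109; Q=1: -15; Q=2: 83; Q=3: 174; Q=4: 241; Q=5: 282; Q=6: 274.
Profit is maximized at Q = 5. AVC there is 199/5 = $39.80 ≤ P, so producing beats shutting down (which would give -$109).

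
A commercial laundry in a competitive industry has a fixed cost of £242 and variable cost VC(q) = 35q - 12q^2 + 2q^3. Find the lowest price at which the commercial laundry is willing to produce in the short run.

Short-run supply begins at min AVC. From VC = 35q - 12q^2 + 2q^3, AVC = 35 - 12q + 2q^2.
dAVC/dq = -12 + 4q = 0 gives q = 3. min AVC = 35 - 12·3 + 2·3^2 = 17.
So the shutdown price is £17.

£17 per unit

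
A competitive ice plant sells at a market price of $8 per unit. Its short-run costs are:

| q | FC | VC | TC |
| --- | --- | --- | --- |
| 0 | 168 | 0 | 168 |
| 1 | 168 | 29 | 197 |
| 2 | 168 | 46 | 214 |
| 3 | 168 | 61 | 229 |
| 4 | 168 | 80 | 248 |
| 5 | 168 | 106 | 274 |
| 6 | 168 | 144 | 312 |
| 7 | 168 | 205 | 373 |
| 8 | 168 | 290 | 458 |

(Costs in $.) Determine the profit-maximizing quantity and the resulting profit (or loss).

q = 0 (shut down); profit = -$168

Tabulate TR − TC: q=0: -168; q=1: -189; q=2: -198; q=3: -205; q=4: -216; q=5: -234; q=6: -264; q=7: -317; q=8: -394.
Profit is highest at q = 0. Equivalently, the lowest AVC in the table is 80/4 ≈ $20 at q = 4, and P = $8 falls below it — price never covers variable cost, so the firm shuts down and loses only its fixed cost.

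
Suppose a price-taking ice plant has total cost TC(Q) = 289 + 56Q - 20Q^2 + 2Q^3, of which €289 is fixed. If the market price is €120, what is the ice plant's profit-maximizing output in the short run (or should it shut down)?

From TC, MC = TC'(Q) = 56 - 40Q + 6Q^2 and AVC = VC/Q = 56 - 20Q + 2Q^2.
AVC is minimized where dAVC/dQ = -20 + 4Q = 0, at Q = 5; min AVC = 56 - 20·5 + 2·5^2 = €6.
Since P = €120 ≥ min AVC = €6, price covers variable cost and the firm should produce.
P = MC gives -64 - 40Q + 6Q^2 = 0, with roots -4/3 and 8. Take the larger (rising MC): Q* = 8.
Check: AVC at Q = 8 is €24 ≤ P, so revenue covers variable cost.
Profit = P·Q − TC = 120·8 − 481 = €479.

Produce at Q = 8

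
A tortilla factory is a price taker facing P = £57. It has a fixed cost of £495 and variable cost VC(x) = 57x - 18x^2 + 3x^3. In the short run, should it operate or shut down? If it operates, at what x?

Variable cost is VC = 57x - 18x^2 + 3x^3, so AVC = VC/x = 57 - 18x + 3x^2 and MC = dTC/dx = 57 - 36x + 9x^2.
The AVC parabola has its vertex at x = 18/6 = 3, where AVC = 57 - 18·3 + 3·3^2 = £30.
Because £57 ≥ £30, revenue can cover variable cost; the firm operates.
P = MC gives -36x + 9x^2 = 0, with roots 0 and 4. Take the larger (rising MC): x* = 4.
Check: AVC at x = 4 is £33 ≤ P, so revenue covers variable cost.
Profit = P·x − TC = 57·4 − 627 = -£399, a loss, but smaller than the £495 fixed cost the firm would lose by shutting down.

Produce at x = 4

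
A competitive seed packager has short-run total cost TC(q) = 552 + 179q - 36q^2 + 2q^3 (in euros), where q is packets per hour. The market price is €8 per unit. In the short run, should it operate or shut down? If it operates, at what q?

Shut down

From TC, MC = TC'(q) = 179 - 72q + 6q^2 and AVC = VC/q = 179 - 36q + 2q^2.
AVC hits its minimum where MC = AVC, at q = 9, giving min AVC = 179 - 36·9 + 2·9^2 = €17.
With P < min AVC (€8 < €17), every unit sold adds to the loss.
Shutting down limits the loss to fixed cost, €552.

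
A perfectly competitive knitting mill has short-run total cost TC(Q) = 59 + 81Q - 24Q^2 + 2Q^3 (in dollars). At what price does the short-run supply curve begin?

$9 per unit

The firm shuts down when price falls below the minimum of average variable cost. AVC = VC/Q = 81 - 24Q + 2Q^2.
dAVC/dQ = -24 + 4Q = 0 gives Q = 6. min AVC = 81 - 24·6 + 2·6^2 = 9.
So the shutdown price is $9.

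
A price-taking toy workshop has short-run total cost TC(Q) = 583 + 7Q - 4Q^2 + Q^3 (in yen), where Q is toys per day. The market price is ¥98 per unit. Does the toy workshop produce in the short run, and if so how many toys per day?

Produce at Q = 7

Variable cost is VC = 7Q - 4Q^2 + Q^3, so AVC = VC/Q = 7 - 4Q + Q^2 and MC = dTC/dQ = 7 - 8Q + 3Q^2.
AVC is minimized where dAVC/dQ = -4 + 2Q = 0, at Q = 2; min AVC = 7 - 4·2 + 2^2 = ¥3.
Since P = ¥98 ≥ min AVC = ¥3, price covers variable cost and the firm should produce.
Set P = MC: 98 = 7 - 8Q + 3Q^2 → -91 - 8Q + 3Q^2 = 0. The roots are Q = -13/3 and Q = 7; the profit-maximizing output is on the rising part of MC, so Q* = 7.
Check: AVC at Q = 7 is ¥28 ≤ P, so revenue covers variable cost.
Profit = P·Q − TC = 98·7 − 779 = -¥93, a loss, but smaller than the ¥583 fixed cost the firm would lose by shutting down.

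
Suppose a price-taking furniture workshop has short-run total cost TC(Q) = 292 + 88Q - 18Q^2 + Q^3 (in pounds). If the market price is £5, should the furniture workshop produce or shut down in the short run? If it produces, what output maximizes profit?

Strip out fixed cost: VC = 88Q - 18Q^2 + Q^3. Then AVC = 88 - 18Q + Q^2 and MC = 88 - 36Q + 3Q^2.
AVC is minimized where dAVC/dQ = -18 + 2Q = 0, at Q = 9; min AVC = 88 - 18·9 + 9^2 = £7.
P = £5 lies below min AVC = £7; no output level covers variable cost.
Best response: produce nothing and absorb the £292 fixed cost.

Shut down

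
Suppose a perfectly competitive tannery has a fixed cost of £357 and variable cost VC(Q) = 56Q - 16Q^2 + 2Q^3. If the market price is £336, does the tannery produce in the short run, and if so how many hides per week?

Variable cost is VC = 56Q - 16Q^2 + 2Q^3, so AVC = VC/Q = 56 - 16Q + 2Q^2 and MC = dTC/dQ = 56 - 32Q + 6Q^2.
The AVC parabola has its vertex at Q = 16/4 = 4, where AVC = 56 - 16·4 + 2·4^2 = £24.
Since P = £336 ≥ min AVC = £24, price covers variable cost and the firm should produce.
Set P = MC: 336 = 56 - 32Q + 6Q^2 → -280 - 32Q + 6Q^2 = 0. The roots are Q = -14/3 and Q = 10; the profit-maximizing output is on the rising part of MC, so Q* = 10.
Check: AVC at Q = 10 is £96 ≤ P, so revenue covers variable cost.
Profit = P·Q − TC = 336·10 − 1317 = £2043.

Produce at Q = 10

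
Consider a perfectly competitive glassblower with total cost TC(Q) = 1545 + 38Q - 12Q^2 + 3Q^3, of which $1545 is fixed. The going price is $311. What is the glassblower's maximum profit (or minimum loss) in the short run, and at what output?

Profit = -$75 at Q = 7

AVC = 38 - 12Q + 3Q^2 has its minimum $26 at Q = 2; price $311 clears that bar, so the firm operates.
MC = 38 - 24Q + 9Q^2. Setting P = MC and taking the root on the rising branch gives Q* = 7.
TR = 311·7 = 2177. TC = 1545 + 707 = 2252. Profit = 2177 − 2252 = -$75.
By producing, the firm covers all variable cost plus $1470 of fixed cost; shutting down would lose the full $1545.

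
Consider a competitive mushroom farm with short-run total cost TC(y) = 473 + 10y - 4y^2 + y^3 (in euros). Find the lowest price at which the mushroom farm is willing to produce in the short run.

€6 per unit

Short-run supply begins at min AVC. From VC = 10y - 4y^2 + y^3, AVC = 10 - 4y + y^2.
dAVC/dy = -4 + 2y = 0 gives y = 2. min AVC = 10 - 4·2 + 2^2 = 6.
So the shutdown price is €6.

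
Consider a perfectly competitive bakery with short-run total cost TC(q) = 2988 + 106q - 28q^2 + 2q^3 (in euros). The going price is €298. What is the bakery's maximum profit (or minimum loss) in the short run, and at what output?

AVC = 106 - 28q + 2q^2 has its minimum €8 at q = 7; price €298 clears that bar, so the firm operates.
MC = 106 - 56q + 6q^2. Setting P = MC and taking the root on the rising branch gives q* = 12.
TR = 298·12 = 3576. TC = 2988 + 696 = 3684. Profit = 3576 − 3684 = -€108.
That loss of €108 beats the €2988 the firm would lose by shutting down; producing recovers €2880 of fixed cost.

Profit = -€108 at q = 12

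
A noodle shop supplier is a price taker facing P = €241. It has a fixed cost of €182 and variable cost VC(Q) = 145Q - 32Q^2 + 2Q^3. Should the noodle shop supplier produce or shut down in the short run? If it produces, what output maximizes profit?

Strip out fixed cost: VC = 145Q - 32Q^2 + 2Q^3. Then AVC = 145 - 32Q + 2Q^2 and MC = 145 - 64Q + 6Q^2.
The AVC parabola has its vertex at Q = 32/4 = 8, where AVC = 145 - 32·8 + 2·8^2 = €17.
Because €241 ≥ €17, revenue can cover variable cost; the firm operates.
Set P = MC: 241 = 145 - 64Q + 6Q^2 → -96 - 64Q + 6Q^2 = 0. The roots are Q = -4/3 and Q = 12; the profit-maximizing output is on the rising part of MC, so Q* = 12.
Check: AVC at Q = 12 is €49 ≤ P, so revenue covers variable cost.
Profit = P·Q − TC = 241·12 − 770 = €2122.

Produce at Q = 12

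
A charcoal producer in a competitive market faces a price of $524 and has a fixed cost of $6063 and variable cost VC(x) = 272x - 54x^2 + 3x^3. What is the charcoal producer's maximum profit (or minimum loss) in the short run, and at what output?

Profit = -$183 at x = 14

AVC = 272 - 54x + 3x^2; min AVC = $29 at x = 9. Since P = $524 ≥ min AVC, the firm produces.
MC = 272 - 108x + 9x^2. Setting P = MC and taking the root on the rising branch gives x* = 14.
TR = 524·14 = 7336. TC = 6063 + 1456 = 7519. Profit = 7336 − 7519 = -$183.
By producing, the firm covers all variable cost plus $5880 of fixed cost; shutting down would lose the full $6063.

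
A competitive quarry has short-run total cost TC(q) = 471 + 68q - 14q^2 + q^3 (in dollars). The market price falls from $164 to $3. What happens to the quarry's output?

MC = 68 - 28q + 3q^2; the shutdown threshold is min AVC = $19 (at q = 7).
At P = $164 ≥ min AVC, set P = MC on the rising branch: q = 12.
At P = $3 < min AVC = $19, price no longer covers variable cost at any output, so the firm shuts down: q = 0.

Output falls from 12 to 0 (the firm shuts down)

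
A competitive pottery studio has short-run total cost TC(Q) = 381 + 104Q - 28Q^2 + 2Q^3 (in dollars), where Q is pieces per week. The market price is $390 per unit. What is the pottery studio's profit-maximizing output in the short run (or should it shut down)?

Produce at Q = 13

From TC, MC = TC'(Q) = 104 - 56Q + 6Q^2 and AVC = VC/Q = 104 - 28Q + 2Q^2.
The AVC parabola has its vertex at Q = 28/4 = 7, where AVC = 104 - 28·7 + 2·7^2 = $6.
Since P = $390 ≥ min AVC = $6, price covers variable cost and the firm should produce.
Set P = MC: 390 = 104 - 56Q + 6Q^2 → -286 - 56Q + 6Q^2 = 0. The roots are Q = -11/3 and Q = 13; the profit-maximizing output is on the rising part of MC, so Q* = 13.
Check: AVC at Q = 13 is $78 ≤ P, so revenue covers variable cost.
Profit = P·Q − TC = 390·13 − 1395 = $3675.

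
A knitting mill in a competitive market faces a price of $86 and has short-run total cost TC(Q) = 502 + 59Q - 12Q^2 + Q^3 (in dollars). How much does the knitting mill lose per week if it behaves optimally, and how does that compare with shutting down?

Profit = -$16 at Q = 9

AVC = 59 - 12Q + Q^2; min AVC = $23 at Q = 6. Since P = $86 ≥ min AVC, the firm produces.
MC = 59 - 24Q + 3Q^2. Setting P = MC and taking the root on the rising branch gives Q* = 9.
TR = 86·9 = 774. TC = 502 + 288 = 790. Profit = 774 − 790 = -$16.
By producing, the firm covers all variable cost plus $486 of fixed cost; shutting down would lose the full $502.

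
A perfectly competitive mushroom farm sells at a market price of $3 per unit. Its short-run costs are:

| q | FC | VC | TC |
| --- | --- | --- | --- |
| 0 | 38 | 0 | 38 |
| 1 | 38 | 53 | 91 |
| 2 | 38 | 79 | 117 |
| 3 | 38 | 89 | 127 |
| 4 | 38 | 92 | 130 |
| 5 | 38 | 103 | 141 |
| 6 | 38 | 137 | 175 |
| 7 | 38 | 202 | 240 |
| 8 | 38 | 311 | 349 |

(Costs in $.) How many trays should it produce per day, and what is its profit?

q = 0 (shut down); profit = -$38

Tabulate TR − TC: q=0: -38; q=1: -88; q=2: -111; q=3: -118; q=4: -118; q=5: -126; q=6: -157; q=7: -219; q=8: -325.
Profit is highest at q = 0. Equivalently, the lowest AVC in the table is 103/5 ≈ $20.60 at q = 5, and P = $3 falls below it — price never covers variable cost, so the firm shuts down and loses only its fixed cost.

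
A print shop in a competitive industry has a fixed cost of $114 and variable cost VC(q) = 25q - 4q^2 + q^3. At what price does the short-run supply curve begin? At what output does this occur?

The firm shuts down when price falls below the minimum of average variable cost. AVC = VC/q = 25 - 4q + q^2.
At the minimum of AVC, MC = AVC. MC = 25 - 8q + 3q^2; setting MC = AVC gives 2q^2 - 4q = 0, so q = 2. min AVC = 21.
So the shutdown price is $21.

$21 per unit, at q = 2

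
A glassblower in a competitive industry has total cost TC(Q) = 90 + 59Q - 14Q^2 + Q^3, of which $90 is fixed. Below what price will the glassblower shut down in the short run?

$10 per unit

The shutdown price is the minimum of AVC. VC = 59Q - 14Q^2 + Q^3, so AVC = 59 - 14Q + Q^2.
At the minimum of AVC, MC = AVC. MC = 59 - 28Q + 3Q^2; setting MC = AVC gives 2Q^2 - 14Q = 0, so Q = 7. min AVC = 10.
The firm shuts down for any P below $10.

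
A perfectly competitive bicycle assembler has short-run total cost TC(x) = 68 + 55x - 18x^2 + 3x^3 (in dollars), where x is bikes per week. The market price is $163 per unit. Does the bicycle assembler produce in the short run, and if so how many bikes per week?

Produce at x = 6

Strip out fixed cost: VC = 55x - 18x^2 + 3x^3. Then AVC = 55 - 18x + 3x^2 and MC = 55 - 36x + 9x^2.
The AVC parabola has its vertex at x = 18/6 = 3, where AVC = 55 - 18·3 + 3·3^2 = $28.
Because $163 ≥ $28, revenue can cover variable cost; the firm operates.
Solving P = MC: -108 - 36x + 9x^2 = 0 ⇒ x = -2 or 6. On the upward-sloping branch, x* = 6.
Check: AVC at x = 6 is $55 ≤ P, so revenue covers variable cost.
Profit = P·x − TC = 163·6 − 398 = $580.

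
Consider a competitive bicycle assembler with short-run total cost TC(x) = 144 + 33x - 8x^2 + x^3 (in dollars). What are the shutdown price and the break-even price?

Shutdown price = min AVC. AVC = 33 - 8x + x^2, with vertex at x = 4 and minimum $17.
ATC = 144/x + 33 - 8x + x^2. Setting dATC/dx = −144/x^2 − 8 + 2x = 0 gives x = 6 (since 2·6^3 − 8·6^2 = 144).
min ATC = 144/6 + 33 − 8·6 + 6^2 = $45. That is the break-even price.
Between these two prices the firm operates at a loss; above $45 it earns a profit.

Shutdown price = $17; break-even price = $45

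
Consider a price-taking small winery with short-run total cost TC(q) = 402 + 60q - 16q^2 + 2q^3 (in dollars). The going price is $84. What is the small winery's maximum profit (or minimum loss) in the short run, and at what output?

Profit = -$114 at q = 6

AVC = 60 - 16q + 2q^2 has its minimum $28 at q = 4; price $84 clears that bar, so the firm operates.
With MC = 60 - 32q + 6q^2, P = MC on the upward-sloping part at q* = 6.
TR = 84·6 = 504. TC = 402 + 216 = 618. Profit = 504 − 618 = -$114.
That loss of $114 beats the $402 the firm would lose by shutting down; producing recovers $288 of fixed cost.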